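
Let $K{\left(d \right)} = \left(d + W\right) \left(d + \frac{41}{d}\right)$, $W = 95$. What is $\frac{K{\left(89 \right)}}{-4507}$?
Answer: $- \frac{1465008}{401123} \approx -3.6523$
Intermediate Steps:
$K{\left(d \right)} = \left(95 + d\right) \left(d + \frac{41}{d}\right)$ ($K{\left(d \right)} = \left(d + 95\right) \left(d + \frac{41}{d}\right) = \left(95 + d\right) \left(d + \frac{41}{d}\right)$)
$\frac{K{\left(89 \right)}}{-4507} = \frac{41 + 89^{2} + 95 \cdot 89 + \frac{3895}{89}}{-4507} = \left(41 + 7921 + 8455 + 3895 \cdot \frac{1}{89}\right) \left(- \frac{1}{4507}\right) = \left(41 + 7921 + 8455 + \frac{3895}{89}\right) \left(- \frac{1}{4507}\right) = \frac{1465008}{89} \left(- \frac{1}{4507}\right) = - \frac{1465008}{401123}$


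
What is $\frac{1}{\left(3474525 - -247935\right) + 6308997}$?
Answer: $\frac{1}{10031457} \approx 9.9686 \cdot 10^{-8}$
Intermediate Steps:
$\frac{1}{\left(3474525 - -247935\right) + 6308997} = \frac{1}{\left(3474525 + 247935\right) + 6308997} = \frac{1}{3722460 + 6308997} = \frac{1}{10031457}$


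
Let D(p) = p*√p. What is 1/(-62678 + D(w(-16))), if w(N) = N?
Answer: -31339/1964267890 + 16*I/982133945 ≈ -1.5955e-5 + 1.6291e-8*I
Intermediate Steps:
D(p) = p^(3/2)
1/(-62678 + D(w(-16))) = 1/(-62678 + (-16)^(3/2)) = 1/(-62678 - 64*I) = (-62678 + 64*I)/3928535780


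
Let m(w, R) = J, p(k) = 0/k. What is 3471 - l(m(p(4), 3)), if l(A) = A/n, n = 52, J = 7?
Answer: 180485/52 ≈ 3470.9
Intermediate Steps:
p(k) = 0
m(w, R) = 7
l(A) = A/52
3471 - l(m(p(4), 3)) = 3471 - 7/52 = 180485/52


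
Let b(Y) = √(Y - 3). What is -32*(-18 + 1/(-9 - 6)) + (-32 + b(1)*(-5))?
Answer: 8192/15 - 5*I*√2 ≈ 546.13 - 7.0711*I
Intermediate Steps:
b(Y) = √(-3 + Y)
-32*(-18 + 1/(-9 - 6)) + (-32 + b(1)*(-5)) = -32*(-18 + 1/(-9 - 6)) + (-32 + √(-3 + 1)*(-5)) = -32*(-18 + 1/(-15)) + (-32 + √(-2)*(-5)) = -32*(-18 - 1/15) + (-32 + (I*√2)*(-5)) = -32*(-271/15) + (-32 - 5*I*√2) = 8672/15 + (-32 - 5*I*√2) = 8192/15 - 5*I*√2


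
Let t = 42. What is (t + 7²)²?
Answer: 8281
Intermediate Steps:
(t + 7²)² = (42 + 7²)² = (42 + 49)² = 91² = 8281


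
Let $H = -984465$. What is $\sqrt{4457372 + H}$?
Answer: $\sqrt{3472907} \approx 1863.6$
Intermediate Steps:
$\sqrt{4457372 + H} = \sqrt{4457372 - 984465} = \sqrt{3472907}$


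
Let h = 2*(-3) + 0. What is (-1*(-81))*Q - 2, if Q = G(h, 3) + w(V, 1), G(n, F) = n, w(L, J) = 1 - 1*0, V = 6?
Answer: -407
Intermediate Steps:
h = -6 (h = -6 + 0 = -6)
w(L, J) = 1 (w(L, J) = 1 + 0 = 1)
Q = -5 (Q = -6 + 1 = -5)
(-1*(-81))*Q - 2 = -1*(-81)*(-5) - 2 = 81*(-5) - 2 = -405 - 2 = -407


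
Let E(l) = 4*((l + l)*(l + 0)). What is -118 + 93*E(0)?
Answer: -118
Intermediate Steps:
E(l) = 8*l² (E(l) = 4*((2*l)*l) = 4*(2*l²) = 8*l²)
-118 + 93*E(0) = -118 + 93*(8*0²) = -118 + 93*(8*0) = -118 + 93*0 = -118 + 0 = -118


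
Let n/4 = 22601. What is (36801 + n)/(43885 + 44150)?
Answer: 25441/17607 ≈ 1.4449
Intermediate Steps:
n = 90404 (n = 4*22601 = 90404)
(36801 + n)/(43885 + 44150) = (36801 + 90404)/(43885 + 44150) = 127205/88035 = 127205*(1/88035) = 25441/17607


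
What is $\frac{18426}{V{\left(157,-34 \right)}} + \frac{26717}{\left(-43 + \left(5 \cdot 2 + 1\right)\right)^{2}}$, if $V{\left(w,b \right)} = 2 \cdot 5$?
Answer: $\frac{9567697}{5120} \approx 1868.7$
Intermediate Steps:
$V{\left(w,b \right)} = 10$
$\frac{18426}{V{\left(157,-34 \right)}} + \frac{26717}{\left(-43 + \left(5 \cdot 2 + 1\right)\right)^{2}} = \frac{18426}{10} + \frac{26717}{\left(-43 + \left(5 \cdot 2 + 1\right)\right)^{2}} = 18426 \cdot \frac{1}{10} + \frac{26717}{\left(-43 + \left(10 + 1\right)\right)^{2}} = \frac{9213}{5} + \frac{26717}{\left(-43 + 11\right)^{2}} = \frac{9213}{5} + \frac{26717}{\left(-32\right)^{2}} = \frac{9213}{5} + \frac{26717}{1024} = \frac{9567697}{5120}$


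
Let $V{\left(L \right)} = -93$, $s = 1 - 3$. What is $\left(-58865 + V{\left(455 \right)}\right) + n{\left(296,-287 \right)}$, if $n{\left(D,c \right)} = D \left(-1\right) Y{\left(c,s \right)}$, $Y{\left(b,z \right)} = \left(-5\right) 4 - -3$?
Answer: $-53926$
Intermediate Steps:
$s = -2$ ($s = 1 - 3 = -2$)
$Y{\left(b,z \right)} = -17$ ($Y{\left(b,z \right)} = -20 + 3 = -17$)
$n{\left(D,c \right)} = 17 D$ ($n{\left(D,c \right)} = D \left(-1\right) \left(-17\right) = - D \left(-17\right) = 17 D$)
$\left(-58865 + V{\left(455 \right)}\right) + n{\left(296,-287 \right)} = \left(-58865 - 93\right) + 17 \cdot 296 = -58958 + 5032 = -53926$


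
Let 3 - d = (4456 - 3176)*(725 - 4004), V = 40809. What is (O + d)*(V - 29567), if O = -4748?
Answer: 47130679750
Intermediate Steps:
d = 4197123 (d = 3 - (4456 - 3176)*(725 - 4004) = 3 - 1280*(-3279) = 3 - 1*(-4197120) = 3 + 4197120 = 4197123)
(O + d)*(V - 29567) = (-4748 + 4197123)*(40809 - 29567) = 4192375*11242 = 47130679750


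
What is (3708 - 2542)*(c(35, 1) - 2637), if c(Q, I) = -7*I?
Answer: -3082904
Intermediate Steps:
(3708 - 2542)*(c(35, 1) - 2637) = (3708 - 2542)*(-7*1 - 2637) = 1166*(-7 - 2637) = 1166*(-2644) = -3082904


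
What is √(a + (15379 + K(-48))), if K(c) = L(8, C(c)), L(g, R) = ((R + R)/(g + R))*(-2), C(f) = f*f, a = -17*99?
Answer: 16*√15457/17 ≈ 117.01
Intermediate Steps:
a = -1683
C(f) = f²
L(g, R) = -4*R/(R + g) (L(g, R) = ((2*R)/(R + g))*(-2) = (2*R/(R + g))*(-2) = -4*R/(R + g))
K(c) = -4*c²/(8 + c²) (K(c) = -4*c²/(c² + 8) = -4*c²/(8 + c²))
√(a + (15379 + K(-48))) = √(-1683 + (15379 - 4*(-48)²/(8 + (-48)²))) = √(-1683 + (15379 - 4*2304/(8 + 2304))) = √(-1683 + (15379 - 4*2304/2312)) = √(-1683 + (15379 - 4*2304*1/2312)) = √(-1683 + (15379 - 1152/289)) = √(-1683 + 4443379/289) = √(3956992/289) = 16*√15457/17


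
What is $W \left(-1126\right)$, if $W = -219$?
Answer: $246594$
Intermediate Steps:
$W \left(-1126\right) = \left(-219\right) \left(-1126\right) = 246594$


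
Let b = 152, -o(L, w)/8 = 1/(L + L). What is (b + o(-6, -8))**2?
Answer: 209764/9 ≈ 23307.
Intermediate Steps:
o(L, w) = -4/L (o(L, w) = -8/(L + L) = -8*1/(2*L) = -4/L)
(b + o(-6, -8))**2 = (152 - 4/(-6))**2 = (152 - 4*(-1/6))**2 = (152 + 2/3)**2 = (458/3)**2 = 209764/9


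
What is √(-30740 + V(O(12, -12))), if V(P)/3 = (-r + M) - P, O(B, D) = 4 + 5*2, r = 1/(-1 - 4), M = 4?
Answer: I*√769235/5 ≈ 175.41*I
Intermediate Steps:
r = -⅕ (r = 1/(-5) = -⅕ ≈ -0.20000)
O(B, D) = 14 (O(B, D) = 4 + 10 = 14)
V(P) = 63/5 - 3*P (V(P) = 3*((-1*(-⅕) + 4) - P) = 3*((⅕ + 4) - P) = 3*(21/5 - P) = 63/5 - 3*P)
√(-30740 + V(O(12, -12))) = √(-30740 + (63/5 - 3*14)) = √(-30740 + (63/5 - 42)) = √(-30740 - 147/5) = √(-153847/5) = I*√769235/5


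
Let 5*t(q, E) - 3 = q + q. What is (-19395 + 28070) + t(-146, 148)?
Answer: 43086/5 ≈ 8617.2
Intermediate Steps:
t(q, E) = ⅗ + 2*q/5 (t(q, E) = ⅗ + (q + q)/5 = ⅗ + (2*q)/5 = ⅗ + 2*q/5)
(-19395 + 28070) + t(-146, 148) = (-19395 + 28070) + (⅗ + (⅖)*(-146)) = 8675 + (⅗ - 292/5) = 8675 - 289/5 = 43086/5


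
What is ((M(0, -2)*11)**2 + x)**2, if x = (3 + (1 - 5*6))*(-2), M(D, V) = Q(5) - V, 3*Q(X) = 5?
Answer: 228281881/81 ≈ 2.8183e+6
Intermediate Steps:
Q(X) = 5/3 (Q(X) = (1/3)*5 = 5/3)
M(D, V) = 5/3 - V
x = 52 (x = (3 + (1 - 30))*(-2) = (3 - 29)*(-2) = -26*(-2) = 52)
((M(0, -2)*11)**2 + x)**2 = (((5/3 - 1*(-2))*11)**2 + 52)**2 = (((5/3 + 2)*11)**2 + 52)**2 = (((11/3)*11)**2 + 52)**2 = ((121/3)**2 + 52)**2 = (14641/9 + 52)**2 = (15109/9)**2 = 228281881/81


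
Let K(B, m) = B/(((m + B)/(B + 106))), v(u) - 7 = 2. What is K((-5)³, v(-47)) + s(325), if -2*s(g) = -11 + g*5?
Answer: -95987/116 ≈ -827.47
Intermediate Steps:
s(g) = 11/2 - 5*g/2 (s(g) = -(-11 + g*5)/2 = -(-11 + 5*g)/2 = 11/2 - 5*g/2)
v(u) = 9 (v(u) = 7 + 2 = 9)
K(B, m) = B*(106 + B)/(B + m) (K(B, m) = B/(((B + m)/(106 + B))) = B*((106 + B)/(B + m)) = B*(106 + B)/(B + m))
K((-5)³, v(-47)) + s(325) = (-5)³*(106 + (-5)³)/((-5)³ + 9) + (11/2 - 5/2*325) = -125*(106 - 125)/(-125 + 9) + (11/2 - 1625/2) = -125*(-19)/(-116) - 807 = -125*(-1/116)*(-19) - 807 = -2375/116 - 807 = -95987/116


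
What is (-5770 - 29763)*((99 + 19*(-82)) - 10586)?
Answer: 427994985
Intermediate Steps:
(-5770 - 29763)*((99 + 19*(-82)) - 10586) = -35533*((99 - 1558) - 10586) = -35533*(-1459 - 10586) = -35533*(-12045) = 427994985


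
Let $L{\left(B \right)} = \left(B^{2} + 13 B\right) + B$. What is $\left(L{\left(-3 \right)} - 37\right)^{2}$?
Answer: $4900$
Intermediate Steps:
$L{\left(B \right)} = B^{2} + 14 B$
$\left(L{\left(-3 \right)} - 37\right)^{2} = \left(- 3 \left(14 - 3\right) - 37\right)^{2} = \left(\left(-3\right) 11 - 37\right)^{2} = \left(-33 - 37\right)^{2} = \left(-70\right)^{2} = 4900$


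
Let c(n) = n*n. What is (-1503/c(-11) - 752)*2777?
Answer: -256858615/121 ≈ -2.1228e+6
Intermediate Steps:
c(n) = n²
(-1503/c(-11) - 752)*2777 = (-1503/((-11)²) - 752)*2777 = (-1503/121 - 752)*2777 = -92495/121*2777 = -256858615/121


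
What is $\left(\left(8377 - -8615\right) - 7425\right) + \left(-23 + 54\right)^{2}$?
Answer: $10528$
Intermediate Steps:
$\left(\left(8377 - -8615\right) - 7425\right) + \left(-23 + 54\right)^{2} = \left(\left(8377 + 8615\right) - 7425\right) + 31^{2} = \left(16992 - 7425\right) + 961 = 9567 + 961 = 10528$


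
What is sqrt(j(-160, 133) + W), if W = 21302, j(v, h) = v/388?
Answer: sqrt(200426638)/97 ≈ 145.95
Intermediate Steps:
j(v, h) = v/388 (j(v, h) = v*(1/388) = v/388)
sqrt(j(-160, 133) + W) = sqrt((1/388)*(-160) + 21302) = sqrt(-40/97 + 21302) = sqrt(2066254/97) = sqrt(200426638)/97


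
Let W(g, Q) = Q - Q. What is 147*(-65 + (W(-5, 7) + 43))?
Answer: -3234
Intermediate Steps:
W(g, Q) = 0
147*(-65 + (W(-5, 7) + 43)) = 147*(-65 + (0 + 43)) = 147*(-65 + 43) = 147*(-22) = -3234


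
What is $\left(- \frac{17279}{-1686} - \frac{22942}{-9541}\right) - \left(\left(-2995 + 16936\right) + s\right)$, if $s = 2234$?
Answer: $- \frac{259989548899}{16086126} \approx -16162.0$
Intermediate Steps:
$\left(- \frac{17279}{-1686} - \frac{22942}{-9541}\right) - \left(\left(-2995 + 16936\right) + s\right) = \left(- \frac{17279}{-1686} - \frac{22942}{-9541}\right) - \left(\left(-2995 + 16936\right) + 2234\right) = \left(\left(-17279\right) \left(- \frac{1}{1686}\right) - - \frac{22942}{9541}\right) - \left(13941 + 2234\right) = \left(\frac{17279}{1686} + \frac{22942}{9541}\right) - 16175 = \frac{203539151}{16086126} - 16175 = - \frac{259989548899}{16086126}$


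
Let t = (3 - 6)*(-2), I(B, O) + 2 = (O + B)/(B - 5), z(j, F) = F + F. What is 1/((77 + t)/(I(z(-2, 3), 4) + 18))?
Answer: 26/83 ≈ 0.31325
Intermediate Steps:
z(j, F) = 2*F
I(B, O) = -2 + (B + O)/(-5 + B) (I(B, O) = -2 + (O + B)/(B - 5) = -2 + (B + O)/(-5 + B))
t = 6 (t = -3*(-2) = 6)
1/((77 + t)/(I(z(-2, 3), 4) + 18)) = 1/((77 + 6)/((10 + 4 - 2*3)/(-5 + 2*3) + 18)) = 1/(83/((10 + 4 - 1*6)/(-5 + 6) + 18)) = 1/(83/((10 + 4 - 6)/1 + 18)) = 1/(83/(1*8 + 18)) = 1/(83/(8 + 18)) = 1/(83/26) = 26/83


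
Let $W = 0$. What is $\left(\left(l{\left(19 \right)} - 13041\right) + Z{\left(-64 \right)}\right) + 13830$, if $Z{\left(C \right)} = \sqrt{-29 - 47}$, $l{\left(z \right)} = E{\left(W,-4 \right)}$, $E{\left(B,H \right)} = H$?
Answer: $785 + 2 i \sqrt{19} \approx 785.0 + 8.7178 i$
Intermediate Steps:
$l{\left(z \right)} = -4$
$Z{\left(C \right)} = 2 i \sqrt{19}$ ($Z{\left(C \right)} = \sqrt{-76} = 2 i \sqrt{19}$)
$\left(\left(l{\left(19 \right)} - 13041\right) + Z{\left(-64 \right)}\right) + 13830 = \left(\left(-4 - 13041\right) + 2 i \sqrt{19}\right) + 13830 = \left(-13045 + 2 i \sqrt{19}\right) + 13830 = 785 + 2 i \sqrt{19}$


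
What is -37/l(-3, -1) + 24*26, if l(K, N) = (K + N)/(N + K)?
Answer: 587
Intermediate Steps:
l(K, N) = 1 (l(K, N) = (K + N)/(K + N) = 1)
-37/l(-3, -1) + 24*26 = -37/1 + 24*26 = -37*1 + 624 = -37 + 624 = 587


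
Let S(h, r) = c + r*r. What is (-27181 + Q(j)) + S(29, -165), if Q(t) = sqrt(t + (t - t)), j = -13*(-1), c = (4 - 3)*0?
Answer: 44 + sqrt(13) ≈ 47.606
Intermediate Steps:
c = 0 (c = 1*0 = 0)
j = 13
Q(t) = sqrt(t) (Q(t) = sqrt(t + 0) = sqrt(t))
S(h, r) = r**2 (S(h, r) = 0 + r*r = 0 + r**2 = r**2)
(-27181 + Q(j)) + S(29, -165) = (-27181 + sqrt(13)) + (-165)**2 = (-27181 + sqrt(13)) + 27225 = 44 + sqrt(13)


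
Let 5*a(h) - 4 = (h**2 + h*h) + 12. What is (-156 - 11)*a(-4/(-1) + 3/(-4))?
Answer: -49599/40 ≈ -1240.0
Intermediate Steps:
a(h) = 16/5 + 2*h**2/5 (a(h) = 4/5 + ((h**2 + h*h) + 12)/5 = 4/5 + ((h**2 + h**2) + 12)/5 = 4/5 + (2*h**2 + 12)/5 = 4/5 + (12 + 2*h**2)/5 = 4/5 + (12/5 + 2*h**2/5) = 16/5 + 2*h**2/5)
(-156 - 11)*a(-4/(-1) + 3/(-4)) = (-156 - 11)*(16/5 + 2*(-4/(-1) + 3/(-4))**2/5) = -167*(16/5 + 2*(-4*(-1) + 3*(-1/4))**2/5) = -167*(16/5 + 2*(4 - 3/4)**2/5) = -167*(16/5 + 2*(13/4)**2/5) = -167*(16/5 + (2/5)*(169/16)) = -167*(16/5 + 169/40) = -167*297/40 = -49599/40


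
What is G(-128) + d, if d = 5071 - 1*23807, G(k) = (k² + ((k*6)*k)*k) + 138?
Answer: -12585126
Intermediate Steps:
G(k) = 138 + k² + 6*k³ (G(k) = (k² + ((6*k)*k)*k) + 138 = (k² + (6*k²)*k) + 138 = (k² + 6*k³) + 138 = 138 + k² + 6*k³)
d = -18736 (d = 5071 - 23807 = -18736)
G(-128) + d = (138 + (-128)² + 6*(-128)³) - 18736 = (138 + 16384 + 6*(-2097152)) - 18736 = (138 + 16384 - 12582912) - 18736 = -12566390 - 18736 = -12585126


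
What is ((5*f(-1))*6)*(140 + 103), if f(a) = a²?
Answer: 7290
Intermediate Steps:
((5*f(-1))*6)*(140 + 103) = ((5*(-1)²)*6)*(140 + 103) = ((5*1)*6)*243 = (5*6)*243 = 30*243 = 7290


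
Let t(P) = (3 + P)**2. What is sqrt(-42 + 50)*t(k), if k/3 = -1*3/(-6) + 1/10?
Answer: 1152*sqrt(2)/25 ≈ 65.167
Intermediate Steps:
k = 9/5 (k = 3*(-1*3/(-6) + 1/10) = 3*(-3*(-1/6) + 1*(1/10)) = 3*(1/2 + 1/10) = 3*(3/5) = 9/5 ≈ 1.8000)
sqrt(-42 + 50)*t(k) = sqrt(-42 + 50)*(3 + 9/5)**2 = sqrt(8)*(24/5)**2 = (2*sqrt(2))*(576/25) = 1152*sqrt(2)/25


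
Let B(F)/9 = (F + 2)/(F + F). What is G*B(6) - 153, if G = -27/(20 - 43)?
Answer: -3357/23 ≈ -145.96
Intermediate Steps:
G = 27/23 (G = -27/(-23) = -27*(-1/23) = 27/23 ≈ 1.1739)
B(F) = 9*(2 + F)/(2*F) (B(F) = 9*((F + 2)/(F + F)) = 9*((2 + F)/((2*F))) = 9*((2 + F)*(1/(2*F))) = 9*((2 + F)/(2*F)) = 9*(2 + F)/(2*F))
G*B(6) - 153 = 27*(9/2 + 9/6)/23 - 153 = 27*(9/2 + 9*(⅙))/23 - 153 = 27*(9/2 + 3/2)/23 - 153 = (27/23)*6 - 153 = 162/23 - 153 = -3357/23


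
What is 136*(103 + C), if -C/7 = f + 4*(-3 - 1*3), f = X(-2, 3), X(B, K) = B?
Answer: 38760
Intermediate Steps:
f = -2
C = 182 (C = -7*(-2 + 4*(-3 - 1*3)) = -7*(-2 + 4*(-3 - 3)) = -7*(-2 + 4*(-6)) = -7*(-2 - 24) = -7*(-26) = 182)
136*(103 + C) = 136*(103 + 182) = 136*285 = 38760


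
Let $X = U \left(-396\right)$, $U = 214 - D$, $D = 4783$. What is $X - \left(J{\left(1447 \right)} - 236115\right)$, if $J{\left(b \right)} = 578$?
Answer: $2044861$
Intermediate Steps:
$U = -4569$ ($U = 214 - 4783 = -4569$)
$X = 1809324$ ($X = \left(-4569\right) \left(-396\right) = 1809324$)
$X - \left(J{\left(1447 \right)} - 236115\right) = 1809324 - \left(578 - 236115\right) = 1809324 - -235537 = 1809324 + 235537 = 2044861$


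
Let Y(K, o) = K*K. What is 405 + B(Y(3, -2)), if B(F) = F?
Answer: 414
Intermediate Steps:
Y(K, o) = K²
405 + B(Y(3, -2)) = 405 + 3² = 405 + 9 = 414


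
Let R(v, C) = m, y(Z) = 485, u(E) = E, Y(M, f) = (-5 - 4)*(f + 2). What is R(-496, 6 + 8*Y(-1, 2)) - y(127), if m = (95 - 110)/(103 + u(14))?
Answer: -18920/39 ≈ -485.13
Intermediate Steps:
Y(M, f) = -18 - 9*f (Y(M, f) = -9*(2 + f) = -18 - 9*f)
m = -5/39 (m = (95 - 110)/(103 + 14) = -15/117 = -15*1/117 = -5/39 ≈ -0.12821)
R(v, C) = -5/39
R(-496, 6 + 8*Y(-1, 2)) - y(127) = -5/39 - 1*485 = -5/39 - 485 = -18920/39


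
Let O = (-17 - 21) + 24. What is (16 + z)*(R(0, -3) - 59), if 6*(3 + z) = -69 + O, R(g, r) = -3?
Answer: 155/3 ≈ 51.667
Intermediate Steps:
O = -14 (O = -38 + 24 = -14)
z = -101/6 (z = -3 + (-69 - 14)/6 = -3 + (⅙)*(-83) = -3 - 83/6 = -101/6 ≈ -16.833)
(16 + z)*(R(0, -3) - 59) = (16 - 101/6)*(-3 - 59) = -⅚*(-62) = 155/3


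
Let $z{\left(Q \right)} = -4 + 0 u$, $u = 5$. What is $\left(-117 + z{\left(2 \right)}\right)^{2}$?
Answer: $14641$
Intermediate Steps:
$z{\left(Q \right)} = -4$ ($z{\left(Q \right)} = -4 + 0 \cdot 5 = -4 + 0 = -4$)
$\left(-117 + z{\left(2 \right)}\right)^{2} = \left(-117 - 4\right)^{2} = \left(-121\right)^{2} = 14641$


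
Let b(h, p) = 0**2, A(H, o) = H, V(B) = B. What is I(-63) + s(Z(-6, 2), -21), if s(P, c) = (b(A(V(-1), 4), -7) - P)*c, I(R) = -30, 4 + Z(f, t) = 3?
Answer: -51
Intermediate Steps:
b(h, p) = 0
Z(f, t) = -1 (Z(f, t) = -4 + 3 = -1)
s(P, c) = -P*c (s(P, c) = (0 - P)*c = (-P)*c = -P*c)
I(-63) + s(Z(-6, 2), -21) = -30 - 1*(-1)*(-21) = -30 - 21 = -51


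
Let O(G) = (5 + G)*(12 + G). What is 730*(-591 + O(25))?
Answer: 378870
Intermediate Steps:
730*(-591 + O(25)) = 730*(-591 + (60 + 25² + 17*25)) = 730*(-591 + (60 + 625 + 425)) = 730*(-591 + 1110) = 730*519 = 378870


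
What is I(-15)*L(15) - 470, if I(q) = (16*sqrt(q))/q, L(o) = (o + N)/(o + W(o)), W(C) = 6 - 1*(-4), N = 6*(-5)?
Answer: -470 + 16*I*sqrt(15)/25 ≈ -470.0 + 2.4787*I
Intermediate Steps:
N = -30
W(C) = 10 (W(C) = 6 + 4 = 10)
L(o) = (-30 + o)/(10 + o) (L(o) = (o - 30)/(o + 10) = (-30 + o)/(10 + o))
I(q) = 16/sqrt(q)
I(-15)*L(15) - 470 = (16/sqrt(-15))*((-30 + 15)/(10 + 15)) - 470 = (16*(-I*sqrt(15)/15))*(-15/25) - 470 = (-16*I*sqrt(15)/15)*((1/25)*(-15)) - 470 = -16*I*sqrt(15)/15*(-3/5) - 470 = 16*I*sqrt(15)/25 - 470 = -470 + 16*I*sqrt(15)/25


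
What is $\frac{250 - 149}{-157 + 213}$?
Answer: $\frac{101}{56} \approx 1.8036$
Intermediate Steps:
$\frac{250 - 149}{-157 + 213} = \frac{101}{56}$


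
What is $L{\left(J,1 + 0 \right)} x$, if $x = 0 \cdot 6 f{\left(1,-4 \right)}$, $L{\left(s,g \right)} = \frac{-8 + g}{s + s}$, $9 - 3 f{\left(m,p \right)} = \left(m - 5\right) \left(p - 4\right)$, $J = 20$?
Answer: $0$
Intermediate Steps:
$f{\left(m,p \right)} = 3 - \frac{\left(-5 + m\right) \left(-4 + p\right)}{3}$ ($f{\left(m,p \right)} = 3 - \frac{\left(m - 5\right) \left(p - 4\right)}{3} = 3 - \frac{\left(-5 + m\right) \left(-4 + p\right)}{3}$)
$L{\left(s,g \right)} = \frac{-8 + g}{2 s}$
$x = 0$ ($x = 0 \cdot 6 \left(- \frac{11}{3} + \frac{4}{3} \cdot 1 + \frac{5}{3} \left(-4\right) - \frac{1}{3} \left(-4\right)\right) = 0 \left(- \frac{11}{3} + \frac{4}{3} - \frac{20}{3} + \frac{4}{3}\right) = 0 \left(- \frac{23}{3}\right) = 0$)
$L{\left(J,1 + 0 \right)} x = \frac{-8 + \left(1 + 0\right)}{2 \cdot 20} \cdot 0 = \frac{1}{2} \cdot \frac{1}{20} \left(-8 + 1\right) 0 = \frac{1}{2} \cdot \frac{1}{20} \left(-7\right) 0 = \left(- \frac{7}{40}\right) 0 = 0$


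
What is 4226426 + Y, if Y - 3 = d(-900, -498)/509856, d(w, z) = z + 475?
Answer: 2154870184201/509856 ≈ 4.2264e+6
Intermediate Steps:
d(w, z) = 475 + z
Y = 1529545/509856 (Y = 3 + (475 - 498)/509856 = 3 - 23*1/509856 = 3 - 23/509856 = 1529545/509856 ≈ 3.0000)
4226426 + Y = 4226426 + 1529545/509856 = 2154870184201/509856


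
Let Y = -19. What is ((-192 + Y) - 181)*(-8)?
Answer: 3136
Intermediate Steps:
((-192 + Y) - 181)*(-8) = ((-192 - 19) - 181)*(-8) = (-211 - 181)*(-8) = -392*(-8) = 3136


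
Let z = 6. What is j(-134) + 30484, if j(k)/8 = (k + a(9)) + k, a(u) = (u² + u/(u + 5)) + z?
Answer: 203288/7 ≈ 29041.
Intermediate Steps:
a(u) = 6 + u² + u/(5 + u) (a(u) = (u² + u/(u + 5)) + 6 = (u² + u/(5 + u)) + 6 = 6 + u² + u/(5 + u))
j(k) = 4908/7 + 16*k (j(k) = 8*((k + (30 + 9³ + 5*9² + 7*9)/(5 + 9)) + k) = 8*((k + (30 + 729 + 5*81 + 63)/14) + k) = 8*((k + (30 + 729 + 405 + 63)/14) + k) = 8*((k + (1/14)*1227) + k) = 8*((k + 1227/14) + k) = 8*((1227/14 + k) + k) = 8*(1227/14 + 2*k) = 4908/7 + 16*k)
j(-134) + 30484 = (4908/7 + 16*(-134)) + 30484 = (4908/7 - 2144) + 30484 = -10100/7 + 30484 = 203288/7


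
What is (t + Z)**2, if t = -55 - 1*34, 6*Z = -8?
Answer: 73441/9 ≈ 8160.1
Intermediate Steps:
Z = -4/3 (Z = (1/6)*(-8) = -4/3 ≈ -1.3333)
t = -89 (t = -55 - 34 = -89)
(t + Z)**2 = (-89 - 4/3)**2 = (-271/3)**2 = 73441/9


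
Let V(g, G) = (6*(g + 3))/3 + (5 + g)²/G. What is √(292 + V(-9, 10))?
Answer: 8*√110/5 ≈ 16.781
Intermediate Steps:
V(g, G) = 6 + 2*g + (5 + g)²/G (V(g, G) = (6*(3 + g))*(⅓) + (5 + g)²/G = (18 + 6*g)*(⅓) + (5 + g)²/G = (6 + 2*g) + (5 + g)²/G = 6 + 2*g + (5 + g)²/G)
√(292 + V(-9, 10)) = √(292 + (6 + 2*(-9) + (5 - 9)²/10)) = √(292 + (6 - 18 + (⅒)*(-4)²)) = √(292 + (6 - 18 + (⅒)*16)) = √(292 + (6 - 18 + 8/5)) = √(292 - 52/5) = √(1408/5) = 8*√110/5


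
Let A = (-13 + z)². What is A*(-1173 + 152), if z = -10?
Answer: -540109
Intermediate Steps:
A = 529 (A = (-13 - 10)² = (-23)² = 529)
A*(-1173 + 152) = 529*(-1173 + 152) = 529*(-1021) = -540109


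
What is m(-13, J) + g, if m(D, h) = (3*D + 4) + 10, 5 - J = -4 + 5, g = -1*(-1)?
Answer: -24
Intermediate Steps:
g = 1
J = 4 (J = 5 - (-4 + 5) = 5 - 1*1 = 5 - 1 = 4)
m(D, h) = 14 + 3*D (m(D, h) = (4 + 3*D) + 10 = 14 + 3*D)
m(-13, J) + g = (14 + 3*(-13)) + 1 = (14 - 39) + 1 = -25 + 1 = -24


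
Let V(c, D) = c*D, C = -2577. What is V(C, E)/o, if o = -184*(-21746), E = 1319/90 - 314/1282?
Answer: -714128791/76944306720 ≈ -0.0092811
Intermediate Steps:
E = 831349/57690 (E = 1319*(1/90) - 314*1/1282 = 1319/90 - 157/641 = 831349/57690 ≈ 14.411)
V(c, D) = D*c
o = 4001264
V(C, E)/o = ((831349/57690)*(-2577))/4001264 = -714128791/19230*1/4001264 = -714128791/76944306720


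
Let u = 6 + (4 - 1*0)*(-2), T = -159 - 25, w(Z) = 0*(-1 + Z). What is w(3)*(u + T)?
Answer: 0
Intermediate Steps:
w(Z) = 0
T = -184
u = -2 (u = 6 + (4 + 0)*(-2) = 6 + 4*(-2) = 6 - 8 = -2)
w(3)*(u + T) = 0*(-2 - 184) = 0*(-186) = 0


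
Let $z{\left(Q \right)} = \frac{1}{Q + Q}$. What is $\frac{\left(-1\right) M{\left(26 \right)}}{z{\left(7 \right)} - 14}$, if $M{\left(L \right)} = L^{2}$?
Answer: $\frac{728}{15} \approx 48.533$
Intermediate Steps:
$z{\left(Q \right)} = \frac{1}{2 Q}$
$\frac{\left(-1\right) M{\left(26 \right)}}{z{\left(7 \right)} - 14} = \frac{\left(-1\right) 26^{2}}{\frac{1}{2 \cdot 7} - 14} = \frac{\left(-1\right) 676}{\frac{1}{2} \cdot \frac{1}{7} - 14} = - \frac{676}{\frac{1}{14} - 14} = - \frac{676}{- \frac{195}{14}} = \left(-676\right) \left(- \frac{14}{195}\right) = \frac{728}{15}$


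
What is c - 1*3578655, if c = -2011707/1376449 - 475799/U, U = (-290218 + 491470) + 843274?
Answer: -5145166630303049603/1437736768174 ≈ -3.5787e+6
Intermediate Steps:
U = 1044526 (U = 201252 + 843274 = 1044526)
c = -2756193323633/1437736768174 (c = -2011707/1376449 - 475799/1044526 = -2756193323633/1437736768174 ≈ -1.9170)
c - 1*3578655 = -2756193323633/1437736768174 - 1*3578655 = -2756193323633/1437736768174 - 3578655 = -5145166630303049603/1437736768174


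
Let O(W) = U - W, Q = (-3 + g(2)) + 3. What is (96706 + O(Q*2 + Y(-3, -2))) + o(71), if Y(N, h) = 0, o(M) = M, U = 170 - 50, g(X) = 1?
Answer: 96895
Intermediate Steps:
U = 120
Q = 1 (Q = (-3 + 1) + 3 = -2 + 3 = 1)
O(W) = 120 - W
(96706 + O(Q*2 + Y(-3, -2))) + o(71) = (96706 + (120 - (1*2 + 0))) + 71 = (96706 + (120 - (2 + 0))) + 71 = (96706 + (120 - 1*2)) + 71 = (96706 + (120 - 2)) + 71 = (96706 + 118) + 71 = 96824 + 71 = 96895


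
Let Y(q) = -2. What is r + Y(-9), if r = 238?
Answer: 236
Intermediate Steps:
r + Y(-9) = 238 - 2 = 236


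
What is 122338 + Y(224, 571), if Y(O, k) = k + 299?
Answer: 123208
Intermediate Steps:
Y(O, k) = 299 + k
122338 + Y(224, 571) = 122338 + (299 + 571) = 122338 + 870 = 123208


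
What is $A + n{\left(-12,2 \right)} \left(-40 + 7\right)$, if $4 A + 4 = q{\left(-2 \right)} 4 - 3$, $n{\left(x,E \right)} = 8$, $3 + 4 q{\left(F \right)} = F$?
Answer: $-267$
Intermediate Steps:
$q{\left(F \right)} = - \frac{3}{4} + \frac{F}{4}$
$A = -3$ ($A = -1 + \frac{\left(- \frac{3}{4} + \frac{1}{4} \left(-2\right)\right) 4 - 3}{4} = -1 + \frac{\left(- \frac{3}{4} - \frac{1}{2}\right) 4 - 3}{4} = -1 + \frac{\left(- \frac{5}{4}\right) 4 - 3}{4} = -1 + \frac{-5 - 3}{4} = -1 + \frac{1}{4} \left(-8\right) = -1 - 2 = -3$)
$A + n{\left(-12,2 \right)} \left(-40 + 7\right) = -3 + 8 \left(-40 + 7\right) = -3 + 8 \left(-33\right) = -3 - 264 = -267$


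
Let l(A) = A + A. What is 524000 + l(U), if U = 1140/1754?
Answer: 459549140/877 ≈ 5.2400e+5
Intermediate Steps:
U = 570/877 (U = 1140*(1/1754) = 570/877 ≈ 0.64994)
l(A) = 2*A
524000 + l(U) = 524000 + 2*(570/877) = 524000 + 1140/877 = 459549140/877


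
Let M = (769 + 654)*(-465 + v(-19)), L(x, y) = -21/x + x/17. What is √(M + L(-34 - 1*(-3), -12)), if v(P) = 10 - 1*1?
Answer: 2*I*√45053833415/527 ≈ 805.54*I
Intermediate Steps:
v(P) = 9 (v(P) = 10 - 1 = 9)
L(x, y) = -21/x + x/17 (L(x, y) = -21/x + x*(1/17) = -21/x + x/17)
M = -648888 (M = (769 + 654)*(-465 + 9) = 1423*(-456) = -648888)
√(M + L(-34 - 1*(-3), -12)) = √(-648888 + (-21/(-34 - 1*(-3)) + (-34 - 1*(-3))/17)) = √(-648888 + (-21/(-34 + 3) + (-34 + 3)/17)) = √(-648888 + (-21/(-31) + (1/17)*(-31))) = √(-648888 + (-21*(-1/31) - 31/17)) = √(-648888 + (21/31 - 31/17)) = √(-648888 - 604/527) = √(-341964580/527) = 2*I*√45053833415/527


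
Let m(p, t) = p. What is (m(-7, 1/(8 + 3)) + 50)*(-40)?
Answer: -1720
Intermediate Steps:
(m(-7, 1/(8 + 3)) + 50)*(-40) = (-7 + 50)*(-40) = 43*(-40) = -1720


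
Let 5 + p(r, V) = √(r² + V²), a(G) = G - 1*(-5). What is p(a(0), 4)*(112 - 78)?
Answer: -170 + 34*√41 ≈ 47.706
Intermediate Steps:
a(G) = 5 + G (a(G) = G + 5 = 5 + G)
p(r, V) = -5 + √(V² + r²) (p(r, V) = -5 + √(r² + V²) = -5 + √(V² + r²))
p(a(0), 4)*(112 - 78) = (-5 + √(4² + (5 + 0)²))*(112 - 78) = (-5 + √(16 + 5²))*34 = (-5 + √(16 + 25))*34 = (-5 + √41)*34 = -170 + 34*√41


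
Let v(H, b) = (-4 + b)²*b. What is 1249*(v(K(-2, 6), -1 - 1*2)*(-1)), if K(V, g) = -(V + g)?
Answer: 183603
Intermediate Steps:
K(V, g) = -V - g
v(H, b) = b*(-4 + b)²
1249*(v(K(-2, 6), -1 - 1*2)*(-1)) = 1249*(((-1 - 1*2)*(-4 + (-1 - 1*2))²)*(-1)) = 1249*(((-1 - 2)*(-4 + (-1 - 2))²)*(-1)) = 1249*(-3*(-4 - 3)²*(-1)) = 1249*(-3*(-7)²*(-1)) = 1249*(-3*49*(-1)) = 1249*(-147*(-1)) = 1249*147 = 183603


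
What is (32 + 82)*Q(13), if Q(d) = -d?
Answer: -1482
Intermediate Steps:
(32 + 82)*Q(13) = (32 + 82)*(-1*13) = 114*(-13) = -1482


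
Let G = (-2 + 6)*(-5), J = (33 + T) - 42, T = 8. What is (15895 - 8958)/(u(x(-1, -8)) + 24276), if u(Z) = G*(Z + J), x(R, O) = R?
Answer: 6937/24316 ≈ 0.28529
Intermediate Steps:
J = -1 (J = (33 + 8) - 42 = 41 - 42 = -1)
G = -20 (G = 4*(-5) = -20)
u(Z) = 20 - 20*Z (u(Z) = -20*(Z - 1) = -20*(-1 + Z) = 20 - 20*Z)
(15895 - 8958)/(u(x(-1, -8)) + 24276) = (15895 - 8958)/((20 - 20*(-1)) + 24276) = 6937/((20 + 20) + 24276) = 6937/(40 + 24276) = 6937/24316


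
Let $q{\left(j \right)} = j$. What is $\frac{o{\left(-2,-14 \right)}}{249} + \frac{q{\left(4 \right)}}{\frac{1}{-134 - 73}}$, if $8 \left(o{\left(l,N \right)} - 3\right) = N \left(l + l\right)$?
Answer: $- \frac{206162}{249} \approx -827.96$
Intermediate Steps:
$o{\left(l,N \right)} = 3 + \frac{N l}{4}$ ($o{\left(l,N \right)} = 3 + \frac{N \left(l + l\right)}{8} = 3 + \frac{N 2 l}{8} = 3 + \frac{2 N l}{8} = 3 + \frac{N l}{4}$)
$\frac{o{\left(-2,-14 \right)}}{249} + \frac{q{\left(4 \right)}}{\frac{1}{-134 - 73}} = \frac{3 + \frac{1}{4} \left(-14\right) \left(-2\right)}{249} + \frac{4}{\frac{1}{-134 - 73}} = \left(3 + 7\right) \frac{1}{249} + \frac{4}{\frac{1}{-207}} = 10 \cdot \frac{1}{249} + \frac{4}{- \frac{1}{207}} = \frac{10}{249} + 4 \left(-207\right) = \frac{10}{249} - 828 = - \frac{206162}{249}$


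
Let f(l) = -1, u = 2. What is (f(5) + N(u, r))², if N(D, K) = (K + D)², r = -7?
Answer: 576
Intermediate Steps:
N(D, K) = (D + K)²
(f(5) + N(u, r))² = (-1 + (2 - 7)²)² = (-1 + (-5)²)² = (-1 + 25)² = 24² = 576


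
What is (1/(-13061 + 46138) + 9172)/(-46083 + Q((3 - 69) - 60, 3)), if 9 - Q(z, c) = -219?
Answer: -20225483/101116389 ≈ -0.20002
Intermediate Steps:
Q(z, c) = 228 (Q(z, c) = 9 - 1*(-219) = 9 + 219 = 228)
(1/(-13061 + 46138) + 9172)/(-46083 + Q((3 - 69) - 60, 3)) = (1/(-13061 + 46138) + 9172)/(-46083 + 228) = (1/33077 + 9172)/(-45855) = (1/33077 + 9172)*(-1/45855) = (303382245/33077)*(-1/45855) = -20225483/101116389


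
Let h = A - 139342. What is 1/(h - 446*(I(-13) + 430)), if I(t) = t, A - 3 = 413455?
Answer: 1/88134 ≈ 1.1346e-5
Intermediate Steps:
A = 413458 (A = 3 + 413455 = 413458)
h = 274116 (h = 413458 - 139342 = 274116)
1/(h - 446*(I(-13) + 430)) = 1/(274116 - 446*(-13 + 430)) = 1/(274116 - 446*417) = 1/(274116 - 185982) = 1/88134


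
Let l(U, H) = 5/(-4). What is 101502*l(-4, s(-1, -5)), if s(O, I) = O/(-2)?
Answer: -253755/2 ≈ -1.2688e+5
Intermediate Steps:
s(O, I) = -O/2 (s(O, I) = O*(-½) = -O/2)
l(U, H) = -5/4 (l(U, H) = 5*(-¼) = -5/4)
101502*l(-4, s(-1, -5)) = 101502*(-5/4) = -253755/2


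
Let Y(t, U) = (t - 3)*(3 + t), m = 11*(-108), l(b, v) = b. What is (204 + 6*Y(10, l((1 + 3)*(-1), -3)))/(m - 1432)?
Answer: -75/262 ≈ -0.28626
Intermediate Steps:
m = -1188
Y(t, U) = (-3 + t)*(3 + t)
(204 + 6*Y(10, l((1 + 3)*(-1), -3)))/(m - 1432) = (204 + 6*(-9 + 10²))/(-1188 - 1432) = (204 + 6*(-9 + 100))/(-2620) = -(204 + 6*91)/2620 = -(204 + 546)/2620 = -1/2620*750 = -75/262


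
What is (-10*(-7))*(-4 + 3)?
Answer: -70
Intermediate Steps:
(-10*(-7))*(-4 + 3) = 70*(-1) = -70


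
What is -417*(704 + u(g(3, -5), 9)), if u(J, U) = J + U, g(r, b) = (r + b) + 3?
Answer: -297738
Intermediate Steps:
g(r, b) = 3 + b + r (g(r, b) = (b + r) + 3 = 3 + b + r)
-417*(704 + u(g(3, -5), 9)) = -417*(704 + ((3 - 5 + 3) + 9)) = -417*(704 + (1 + 9)) = -417*(704 + 10) = -417*714 = -297738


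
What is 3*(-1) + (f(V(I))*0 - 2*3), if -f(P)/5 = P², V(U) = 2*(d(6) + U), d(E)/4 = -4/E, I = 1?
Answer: -9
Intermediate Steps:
d(E) = -16/E (d(E) = 4*(-4/E) = -16/E)
V(U) = -16/3 + 2*U (V(U) = 2*(-16/6 + U) = 2*(-16*⅙ + U) = 2*(-8/3 + U) = -16/3 + 2*U)
f(P) = -5*P²
3*(-1) + (f(V(I))*0 - 2*3) = 3*(-1) + (-5*(-16/3 + 2*1)²*0 - 2*3) = -3 + (-5*(-16/3 + 2)²*0 - 6) = -3 + (-5*(-10/3)²*0 - 6) = -3 + (-5*100/9*0 - 6) = -3 + (-500/9*0 - 6) = -3 + (0 - 6) = -3 - 6 = -9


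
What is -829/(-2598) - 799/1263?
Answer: -342925/1093758 ≈ -0.31353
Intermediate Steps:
-829/(-2598) - 799/1263 = -829*(-1/2598) - 799*1/1263 = 829/2598 - 799/1263 = -342925/1093758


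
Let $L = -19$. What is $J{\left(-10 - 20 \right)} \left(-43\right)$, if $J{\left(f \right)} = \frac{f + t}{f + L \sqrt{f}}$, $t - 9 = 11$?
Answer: $- \frac{430}{391} + \frac{817 i \sqrt{30}}{1173} \approx -1.0997 + 3.8149 i$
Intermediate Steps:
$t = 20$ ($t = 9 + 11 = 20$)
$J{\left(f \right)} = \frac{20 + f}{f - 19 \sqrt{f}}$ ($J{\left(f \right)} = \frac{f + 20}{f - 19 \sqrt{f}} = \frac{20 + f}{f - 19 \sqrt{f}}$)
$J{\left(-10 - 20 \right)} \left(-43\right) = \frac{20 - 30}{\left(-10 - 20\right) - 19 \sqrt{-10 - 20}} \left(-43\right) = \frac{20 - 30}{-30 - 19 \sqrt{-30}} \left(-43\right) = \frac{1}{-30 - 19 i \sqrt{30}} \left(-10\right) \left(-43\right) = - \frac{10}{-30 - 19 i \sqrt{30}} \left(-43\right) = \frac{430}{-30 - 19 i \sqrt{30}}$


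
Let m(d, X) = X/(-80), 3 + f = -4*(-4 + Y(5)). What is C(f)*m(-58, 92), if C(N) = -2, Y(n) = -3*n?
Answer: 23/10 ≈ 2.3000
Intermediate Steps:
f = 73 (f = -3 - 4*(-4 - 3*5) = -3 - 4*(-4 - 15) = -3 - 4*(-19) = -3 + 76 = 73)
m(d, X) = -X/80 (m(d, X) = X*(-1/80) = -X/80)
C(f)*m(-58, 92) = -(-1)*92/40 = -2*(-23/20) = 23/10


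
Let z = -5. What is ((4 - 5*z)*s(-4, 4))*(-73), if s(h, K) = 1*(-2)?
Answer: 4234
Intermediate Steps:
s(h, K) = -2
((4 - 5*z)*s(-4, 4))*(-73) = ((4 - 5*(-5))*(-2))*(-73) = ((4 + 25)*(-2))*(-73) = (29*(-2))*(-73) = -58*(-73) = 4234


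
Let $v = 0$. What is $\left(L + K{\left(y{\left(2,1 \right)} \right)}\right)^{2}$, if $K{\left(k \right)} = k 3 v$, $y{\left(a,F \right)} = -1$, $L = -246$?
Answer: $60516$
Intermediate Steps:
$K{\left(k \right)} = 0$ ($K{\left(k \right)} = k 3 \cdot 0 = 3 k 0 = 0$)
$\left(L + K{\left(y{\left(2,1 \right)} \right)}\right)^{2} = \left(-246 + 0\right)^{2} = \left(-246\right)^{2} = 60516$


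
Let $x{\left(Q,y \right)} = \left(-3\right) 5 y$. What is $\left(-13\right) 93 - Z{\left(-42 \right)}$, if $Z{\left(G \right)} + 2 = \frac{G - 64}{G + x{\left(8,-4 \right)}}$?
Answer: $- \frac{10810}{9} \approx -1201.1$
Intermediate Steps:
$x{\left(Q,y \right)} = - 15 y$
$Z{\left(G \right)} = -2 + \frac{-64 + G}{60 + G}$ ($Z{\left(G \right)} = -2 + \frac{G - 64}{G - -60} = -2 + \frac{-64 + G}{G + 60} = -2 + \frac{-64 + G}{60 + G}$)
$\left(-13\right) 93 - Z{\left(-42 \right)} = \left(-13\right) 93 - \frac{-184 - -42}{60 - 42} = -1209 - \frac{-184 + 42}{18} = -1209 - \frac{1}{18} \left(-142\right) = -1209 - - \frac{71}{9} = -1209 + \frac{71}{9} = - \frac{10810}{9}$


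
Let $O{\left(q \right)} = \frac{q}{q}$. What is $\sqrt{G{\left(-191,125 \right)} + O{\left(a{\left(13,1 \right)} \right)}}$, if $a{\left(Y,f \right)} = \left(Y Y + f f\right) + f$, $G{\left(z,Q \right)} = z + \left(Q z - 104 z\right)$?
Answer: $i \sqrt{4201} \approx 64.815 i$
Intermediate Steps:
$G{\left(z,Q \right)} = - 103 z + Q z$ ($G{\left(z,Q \right)} = z + \left(- 104 z + Q z\right) = - 103 z + Q z$)
$a{\left(Y,f \right)} = f + Y^{2} + f^{2}$ ($a{\left(Y,f \right)} = \left(Y^{2} + f^{2}\right) + f = f + Y^{2} + f^{2}$)
$O{\left(q \right)} = 1$
$\sqrt{G{\left(-191,125 \right)} + O{\left(a{\left(13,1 \right)} \right)}} = \sqrt{- 191 \left(-103 + 125\right) + 1} = \sqrt{\left(-191\right) 22 + 1} = \sqrt{-4202 + 1} = \sqrt{-4201} = i \sqrt{4201}$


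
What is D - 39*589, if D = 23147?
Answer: 176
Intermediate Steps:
D - 39*589 = 23147 - 39*589 = 23147 - 1*22971 = 23147 - 22971 = 176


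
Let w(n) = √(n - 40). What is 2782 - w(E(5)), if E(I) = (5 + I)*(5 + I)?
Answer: 2782 - 2*√15 ≈ 2774.3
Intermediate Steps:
E(I) = (5 + I)²
w(n) = √(-40 + n)
2782 - w(E(5)) = 2782 - √(-40 + (5 + 5)²) = 2782 - √(-40 + 10²) = 2782 - √(-40 + 100) = 2782 - √60 = 2782 - 2*√15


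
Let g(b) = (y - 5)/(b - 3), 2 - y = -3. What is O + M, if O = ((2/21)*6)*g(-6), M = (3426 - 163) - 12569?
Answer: -9306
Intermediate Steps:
y = 5 (y = 2 - 1*(-3) = 2 + 3 = 5)
g(b) = 0 (g(b) = (5 - 5)/(b - 3) = 0/(-3 + b) = 0)
M = -9306 (M = 3263 - 12569 = -9306)
O = 0 (O = ((2/21)*6)*0 = (4/7)*0 = 0)
O + M = 0 - 9306 = -9306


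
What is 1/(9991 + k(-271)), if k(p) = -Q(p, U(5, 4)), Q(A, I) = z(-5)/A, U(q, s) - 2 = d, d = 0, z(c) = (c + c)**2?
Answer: 271/2707661 ≈ 0.00010009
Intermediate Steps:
z(c) = 4*c**2 (z(c) = (2*c)**2 = 4*c**2)
U(q, s) = 2 (U(q, s) = 2 + 0 = 2)
Q(A, I) = 100/A (Q(A, I) = (4*(-5)**2)/A = (4*25)/A = 100/A)
k(p) = -100/p
1/(9991 + k(-271)) = 1/(9991 - 100/(-271)) = 1/(9991 - 100*(-1/271)) = 1/(9991 + 100/271) = 1/(2707661/271) = 271/2707661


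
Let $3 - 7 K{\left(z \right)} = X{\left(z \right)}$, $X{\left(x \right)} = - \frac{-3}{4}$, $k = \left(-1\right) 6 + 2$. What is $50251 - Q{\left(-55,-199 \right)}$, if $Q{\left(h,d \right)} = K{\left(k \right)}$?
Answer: $\frac{1407019}{28} \approx 50251.0$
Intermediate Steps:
$k = -4$ ($k = -6 + 2 = -4$)
$X{\left(x \right)} = \frac{3}{4}$ ($X{\left(x \right)} = - \frac{-3}{4} = \left(-1\right) \left(- \frac{3}{4}\right) = \frac{3}{4}$)
$K{\left(z \right)} = \frac{9}{28}$ ($K{\left(z \right)} = \frac{3}{7} - \frac{3}{28} = \frac{9}{28}$)
$Q{\left(h,d \right)} = \frac{9}{28}$
$50251 - Q{\left(-55,-199 \right)} = 50251 - \frac{9}{28} = \frac{1407019}{28}$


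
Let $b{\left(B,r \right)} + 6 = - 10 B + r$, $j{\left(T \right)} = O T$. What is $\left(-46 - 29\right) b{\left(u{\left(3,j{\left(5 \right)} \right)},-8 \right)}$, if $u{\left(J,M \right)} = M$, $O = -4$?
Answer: $-13950$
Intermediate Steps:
$j{\left(T \right)} = - 4 T$
$b{\left(B,r \right)} = -6 + r - 10 B$ ($b{\left(B,r \right)} = -6 - \left(- r + 10 B\right) = -6 + r - 10 B$)
$\left(-46 - 29\right) b{\left(u{\left(3,j{\left(5 \right)} \right)},-8 \right)} = \left(-46 - 29\right) \left(-6 - 8 - 10 \left(\left(-4\right) 5\right)\right) = - 75 \left(-6 - 8 - -200\right) = - 75 \left(-6 - 8 + 200\right) = \left(-75\right) 186 = -13950$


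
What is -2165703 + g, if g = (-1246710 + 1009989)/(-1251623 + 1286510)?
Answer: -25185039094/11629 ≈ -2.1657e+6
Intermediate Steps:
g = -78907/11629 (g = -236721/34887 = -236721*1/34887 = -78907/11629 ≈ -6.7854)
-2165703 + g = -2165703 - 78907/11629 = -25185039094/11629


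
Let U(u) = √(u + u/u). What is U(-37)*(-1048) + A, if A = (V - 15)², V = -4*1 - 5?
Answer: 576 - 6288*I ≈ 576.0 - 6288.0*I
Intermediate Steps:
V = -9 (V = -4 - 5 = -9)
A = 576 (A = (-9 - 15)² = (-24)² = 576)
U(u) = √(1 + u) (U(u) = √(u + 1) = √(1 + u))
U(-37)*(-1048) + A = √(1 - 37)*(-1048) + 576 = √(-36)*(-1048) + 576 = (6*I)*(-1048) + 576 = -6288*I + 576 = 576 - 6288*I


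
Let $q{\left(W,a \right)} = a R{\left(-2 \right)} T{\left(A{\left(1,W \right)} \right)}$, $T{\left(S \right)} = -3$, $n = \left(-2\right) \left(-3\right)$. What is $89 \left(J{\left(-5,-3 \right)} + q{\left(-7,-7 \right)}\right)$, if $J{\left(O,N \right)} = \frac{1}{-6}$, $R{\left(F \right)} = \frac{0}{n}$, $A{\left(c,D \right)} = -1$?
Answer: $- \frac{89}{6} \approx -14.833$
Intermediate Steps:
$n = 6$
$R{\left(F \right)} = 0$ ($R{\left(F \right)} = \frac{0}{6} = 0 \cdot \frac{1}{6} = 0$)
$J{\left(O,N \right)} = - \frac{1}{6}$
$q{\left(W,a \right)} = 0$ ($q{\left(W,a \right)} = a 0 \left(-3\right) = 0 \left(-3\right) = 0$)
$89 \left(J{\left(-5,-3 \right)} + q{\left(-7,-7 \right)}\right) = 89 \left(- \frac{1}{6} + 0\right) = 89 \left(- \frac{1}{6}\right) = - \frac{89}{6}$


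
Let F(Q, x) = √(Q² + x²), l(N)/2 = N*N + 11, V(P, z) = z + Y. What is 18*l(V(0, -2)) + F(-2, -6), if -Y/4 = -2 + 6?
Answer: 12060 + 2*√10 ≈ 12066.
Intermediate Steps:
Y = -16 (Y = -4*(-2 + 6) = -4*4 = -16)
V(P, z) = -16 + z (V(P, z) = z - 16 = -16 + z)
l(N) = 22 + 2*N² (l(N) = 2*(N*N + 11) = 2*(N² + 11) = 2*(11 + N²) = 22 + 2*N²)
18*l(V(0, -2)) + F(-2, -6) = 18*(22 + 2*(-16 - 2)²) + √((-2)² + (-6)²) = 18*(22 + 2*(-18)²) + √(4 + 36) = 18*(22 + 2*324) + √40 = 18*(22 + 648) + 2*√10 = 18*670 + 2*√10 = 12060 + 2*√10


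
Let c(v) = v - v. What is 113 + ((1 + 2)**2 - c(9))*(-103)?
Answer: -814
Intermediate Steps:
c(v) = 0
113 + ((1 + 2)**2 - c(9))*(-103) = 113 + ((1 + 2)**2 - 1*0)*(-103) = 113 + (3**2 + 0)*(-103) = 113 + (9 + 0)*(-103) = 113 + 9*(-103) = 113 - 927 = -814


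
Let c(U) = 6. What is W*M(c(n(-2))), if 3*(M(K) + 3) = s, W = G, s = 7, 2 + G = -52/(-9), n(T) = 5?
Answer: -68/27 ≈ -2.5185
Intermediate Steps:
G = 34/9 (G = -2 - 52/(-9) = -2 - 52*(-⅑) = -2 + 52/9 = 34/9 ≈ 3.7778)
W = 34/9 ≈ 3.7778
M(K) = -⅔ (M(K) = -3 + (⅓)*7 = -3 + 7/3 = -⅔)
W*M(c(n(-2))) = (34/9)*(-⅔) = -68/27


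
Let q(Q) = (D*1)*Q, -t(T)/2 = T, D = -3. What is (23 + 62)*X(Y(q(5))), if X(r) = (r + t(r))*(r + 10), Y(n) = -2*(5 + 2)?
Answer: -4760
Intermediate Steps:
t(T) = -2*T
q(Q) = -3*Q (q(Q) = (-3*1)*Q = -3*Q)
Y(n) = -14 (Y(n) = -2*7 = -14)
X(r) = -r*(10 + r) (X(r) = (r - 2*r)*(r + 10) = (-r)*(10 + r) = -r*(10 + r))
(23 + 62)*X(Y(q(5))) = (23 + 62)*(-14*(-10 - 1*(-14))) = 85*(-14*(-10 + 14)) = 85*(-14*4) = 85*(-56) = -4760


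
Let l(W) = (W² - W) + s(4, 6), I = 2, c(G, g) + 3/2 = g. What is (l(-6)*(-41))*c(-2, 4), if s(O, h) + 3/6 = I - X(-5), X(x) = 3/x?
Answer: -18081/4 ≈ -4520.3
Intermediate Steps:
c(G, g) = -3/2 + g
s(O, h) = 21/10 (s(O, h) = -½ + (2 - 3/(-5)) = -½ + (2 - 3*(-1)/5) = -½ + (2 - 1*(-⅗)) = -½ + (2 + ⅗) = -½ + 13/5 = 21/10)
l(W) = 21/10 + W² - W (l(W) = (W² - W) + 21/10 = 21/10 + W² - W)
(l(-6)*(-41))*c(-2, 4) = ((21/10 + (-6)² - 1*(-6))*(-41))*(-3/2 + 4) = ((21/10 + 36 + 6)*(-41))*(5/2) = ((441/10)*(-41))*(5/2) = -18081/10*5/2 = -18081/4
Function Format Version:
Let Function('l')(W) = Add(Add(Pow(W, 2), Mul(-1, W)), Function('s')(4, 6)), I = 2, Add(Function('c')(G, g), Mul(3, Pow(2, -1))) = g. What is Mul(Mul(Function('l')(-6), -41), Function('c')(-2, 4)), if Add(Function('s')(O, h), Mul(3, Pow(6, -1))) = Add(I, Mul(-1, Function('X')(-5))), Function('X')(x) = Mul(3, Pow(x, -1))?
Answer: Rational(-18081, 4) ≈ -4520.3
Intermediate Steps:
Function('c')(G, g) = Add(Rational(-3, 2), g)
Function('s')(O, h) = Rational(21, 10) (Function('s')(O, h) = Add(Rational(-1, 2), Add(2, Mul(-1, Mul(3, Pow(-5, -1))))) = Add(Rational(-1, 2), Add(2, Mul(-1, Mul(3, Rational(-1, 5))))) = Add(Rational(-1, 2), Add(2, Mul(-1, Rational(-3, 5)))) = Add(Rational(-1, 2), Add(2, Rational(3, 5))) = Add(Rational(-1, 2), Rational(13, 5)) = Rational(21, 10))
Function('l')(W) = Add(Rational(21, 10), Pow(W, 2), Mul(-1, W)) (Function('l')(W) = Add(Add(Pow(W, 2), Mul(-1, W)), Rational(21, 10)) = Add(Rational(21, 10), Pow(W, 2), Mul(-1, W)))
Mul(Mul(Function('l')(-6), -41), Function('c')(-2, 4)) = Mul(Mul(Add(Rational(21, 10), Pow(-6, 2), Mul(-1, -6)), -41), Add(Rational(-3, 2), 4)) = Mul(Mul(Add(Rational(21, 10), 36, 6), -41), Rational(5, 2)) = Mul(Mul(Rational(441, 10), -41), Rational(5, 2)) = Mul(Rational(-18081, 10), Rational(5, 2)) = Rational(-18081, 4)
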